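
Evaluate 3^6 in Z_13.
6 = 4 + 2 (binary 110). Repeated squaring mod 13: 3^1 ≡ 3; 3^2 ≡ 3² = 9 ≡ 9; 3^4 ≡ 9² = 81 ≡ 3. Multiply: 3^6 = 3^4 × 3^2 ≡ 3 × 9 (mod 13): 3 × 9 = 27 ≡ 1. So 3^6 ≡ 1 (mod 13).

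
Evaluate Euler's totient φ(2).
1

Prime factorization: 2 = 2
Using the formula φ(n) = n × Π(1 - 1/p) for each prime factor p:
φ(2) = 2 × (1 - 1/2)
φ(2) = 1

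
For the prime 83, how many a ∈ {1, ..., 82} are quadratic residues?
For prime 83, there are (p-1)/2 = (83-1)/2 = 41 quadratic residues (excluding 0).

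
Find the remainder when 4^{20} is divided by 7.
By Fermat: 4^{6} ≡ 1 (mod 7). 20 = 3×6 + 2. So 4^{20} ≡ 4^{2} ≡ 2 (mod 7)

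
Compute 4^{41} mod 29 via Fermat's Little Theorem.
22

By Fermat's Little Theorem, a^(p-1) ≡ 1 (mod p) for prime p and gcd(a, p) = 1
Here p = 29, so 4^28 ≡ 1 (mod 29)
We can reduce the exponent: 41 mod 28 = 13
So 4^41 ≡ 4^13 (mod 29)
Computing: 4^13 mod 29 = 22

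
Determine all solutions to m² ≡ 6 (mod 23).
The square roots of 6 mod 23 are 12 and 11. Verify: 12² = 144 ≡ 6 (mod 23)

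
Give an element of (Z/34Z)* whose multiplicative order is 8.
9 has order 8 mod 34 since 9^{8} ≡ 1 (mod 34) and no smaller power works.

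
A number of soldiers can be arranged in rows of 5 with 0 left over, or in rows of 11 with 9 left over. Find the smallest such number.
M = 5 × 11 = 55. M₁ = 11, y₁ ≡ 1 (mod 5). M₂ = 5, y₂ ≡ 9 (mod 11). r = 0×11×1 + 9×5×9 ≡ 20 (mod 55). The smallest positive such number is 20.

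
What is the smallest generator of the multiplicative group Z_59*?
p - 1 = 58 has prime divisors 2, 29. h is a primitive root mod 59 iff h^(58/q) ≢ 1 (mod 59) for each such q.
h = 2: 2^29 ≡ 58, 2^2 ≡ 4 (mod 59); none is 1, so 2 has order 58 and is a primitive root.
The smallest primitive root mod 59 is g = 2.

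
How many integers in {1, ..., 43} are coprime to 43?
42

Prime factorization: 43 = 43
Using the formula φ(n) = n × Π(1 - 1/p) for each prime factor p:
φ(43) = 43 × (1 - 1/43)
φ(43) = 42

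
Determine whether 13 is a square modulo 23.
By Euler's criterion: 13^{11} ≡ 1 (mod 23). Since this equals 1, 13 is a QR.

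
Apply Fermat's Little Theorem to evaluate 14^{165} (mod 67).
1

By Fermat's Little Theorem, a^(p-1) ≡ 1 (mod p) for prime p and gcd(a, p) = 1
Here p = 67, so 14^66 ≡ 1 (mod 67)
We can reduce the exponent: 165 mod 66 = 33
So 14^165 ≡ 14^33 (mod 67)
Computing: 14^33 mod 67 = 1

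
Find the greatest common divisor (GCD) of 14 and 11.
1

Using the Euclidean algorithm:
14 = 1 × 11 + 3
11 = 3 × 3 + 2
3 = 1 × 2 + 1
2 = 2 × 1 + 0

GCD(14, 11) = 1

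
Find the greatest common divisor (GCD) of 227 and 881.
1

Using the Euclidean algorithm:
227 = 0 × 881 + 227
881 = 3 × 227 + 200
227 = 1 × 200 + 27
200 = 7 × 27 + 11
27 = 2 × 11 + 5
11 = 2 × 5 + 1
5 = 5 × 1 + 0

GCD(227, 881) = 1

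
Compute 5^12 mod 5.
Using repeated squaring. 5 ≡ 0 (mod 5). 12 = 8 + 4 (binary 1100). Repeated squaring mod 5: 0^1 ≡ 0; 0^2 ≡ 0² = 0 ≡ 0; 0^4 ≡ 0² = 0 ≡ 0; 0^8 ≡ 0² = 0 ≡ 0. Multiply: 5^12 ≡ 0^8 × 0^4 ≡ 0 × 0 (mod 5): 0 × 0 = 0 ≡ 0. So 5^12 ≡ 0 (mod 5).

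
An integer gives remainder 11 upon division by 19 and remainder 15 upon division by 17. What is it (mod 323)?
M = 19 × 17 = 323. M₁ = 17, y₁ ≡ 9 (mod 19). M₂ = 19, y₂ ≡ 9 (mod 17). y = 11×17×9 + 15×19×9 ≡ 49 (mod 323). The smallest positive such number is 49.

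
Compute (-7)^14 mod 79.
Using repeated squaring. (-7) ≡ 72 (mod 79). 14 = 8 + 4 + 2 (binary 1110). Repeated squaring mod 79: 72^1 ≡ 72; 72^2 ≡ 72² = 5184 ≡ 49; 72^4 ≡ 49² = 2401 ≡ 31; 72^8 ≡ 31² = 961 ≡ 13. Multiply: (-7)^14 ≡ 72^8 × 72^4 × 72^2 ≡ 13 × 31 × 49 (mod 79): 13 × 31 = 403 ≡ 8; 8 × 49 = 392 ≡ 76. So (-7)^14 ≡ 76 (mod 79).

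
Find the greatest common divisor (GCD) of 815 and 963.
1

Using the Euclidean algorithm:
815 = 0 × 963 + 815
963 = 1 × 815 + 148
815 = 5 × 148 + 75
148 = 1 × 75 + 73
75 = 1 × 73 + 2
73 = 36 × 2 + 1
2 = 2 × 1 + 0

GCD(815, 963) = 1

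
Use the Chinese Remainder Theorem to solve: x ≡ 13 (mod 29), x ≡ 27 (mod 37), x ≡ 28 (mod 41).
38322

Using the Chinese Remainder Theorem:
M = product of moduli = 43993
For equation 1: M_1 = 1517, 1517 ≡ 9 (mod 29), inverse of 1517 mod 29 is 13 (check: 9 × 13 = 117 ≡ 1 (mod 29))
For equation 2: M_2 = 1189, 1189 ≡ 5 (mod 37), inverse of 1189 mod 37 is 15 (check: 5 × 15 = 75 ≡ 1 (mod 37))
For equation 3: M_3 = 1073, 1073 ≡ 7 (mod 41), inverse of 1073 mod 41 is 6 (check: 7 × 6 = 42 ≡ 1 (mod 41))
Combine: x ≡ Σ r_i×M_i×(M_i⁻¹ mod m_i) = 13×1517×13 + 27×1189×15 + 28×1073×6 = 256373 + 481545 + 180264 = 918182
918182 mod 43993 = 38322
x ≡ 38322 (mod 43993)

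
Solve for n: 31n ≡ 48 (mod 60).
48

Since gcd(31, 60) = 1 divides 48, a solution exists.
Multiply both sides by the inverse of 31 mod 60:
  31^(-1) mod 60 = 31
  x ≡ 31 × 48 ≡ 1488 ≡ 48 (mod 60)
Verification: 31 × 48 = 1488 = 24 × 60 + 48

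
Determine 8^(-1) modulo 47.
8^(-1) ≡ 6 (mod 47). Verification: 8 × 6 = 48 ≡ 1 (mod 47)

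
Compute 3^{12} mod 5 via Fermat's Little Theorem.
1

By Fermat's Little Theorem, a^(p-1) ≡ 1 (mod p) for prime p and gcd(a, p) = 1
Here p = 5, so 3^4 ≡ 1 (mod 5)
We can reduce the exponent: 12 mod 4 = 0
So 3^12 ≡ 3^0 (mod 5)
Computing: 3^0 mod 5 = 1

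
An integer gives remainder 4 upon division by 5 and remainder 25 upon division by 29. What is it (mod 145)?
M = 5 × 29 = 145. M₁ = 29, y₁ ≡ 4 (mod 5). M₂ = 5, y₂ ≡ 6 (mod 29). r = 4×29×4 + 25×5×6 ≡ 54 (mod 145). The smallest positive such number is 54.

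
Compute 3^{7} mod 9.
0

Using successive squaring:
Binary expansion of 7: 111
Powers of 3 mod 9 (each is the square of the previous):
  3^1 ≡ 3 (mod 9)
  3^2 ≡ 3² = 9 ≡ 0 (mod 9)
  3^4 ≡ 0² = 0 ≡ 0 (mod 9)
7 = 4 + 2 + 1, so 3^7 = 3^4 × 3^2 × 3^1 ≡ 0 × 0 × 3 (mod 9)
Multiplying step by step:
  0 × 0 = 0 ≡ 0 (mod 9)
  0 × 3 = 0 ≡ 0 (mod 9)
Result: 3^7 ≡ 0 (mod 9)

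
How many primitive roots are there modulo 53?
Number of primitive roots mod 53 = φ(52) = 24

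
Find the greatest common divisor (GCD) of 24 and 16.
8

Using the Euclidean algorithm:
24 = 1 × 16 + 8
16 = 2 × 8 + 0

GCD(24, 16) = 8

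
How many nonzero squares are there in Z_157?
For prime 157, there are (p-1)/2 = (157-1)/2 = 78 quadratic residues (excluding 0).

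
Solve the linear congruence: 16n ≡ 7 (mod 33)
19

Since gcd(16, 33) = 1 divides 7, a solution exists.
Multiply both sides by the inverse of 16 mod 33:
  16^(-1) mod 33 = 31
  x ≡ 31 × 7 ≡ 217 ≡ 19 (mod 33)
Verification: 16 × 19 = 304 = 9 × 33 + 7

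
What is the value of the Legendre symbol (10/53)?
(10/53) = 10^{26} mod 53 = 1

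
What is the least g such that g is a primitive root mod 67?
p - 1 = 66 has prime divisors 2, 3, 11. h is a primitive root mod 67 iff h^(66/q) ≢ 1 (mod 67) for each such q.
h = 2: 2^33 ≡ 66, 2^22 ≡ 37, 2^6 ≡ 64 (mod 67); none is 1, so 2 has order 66 and is a primitive root.
The smallest primitive root mod 67 is g = 2.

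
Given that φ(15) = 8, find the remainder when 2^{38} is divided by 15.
By Euler: 2^{8} ≡ 1 (mod 15) since gcd(2, 15) = 1. 38 = 4×8 + 6. So 2^{38} ≡ 2^{6} ≡ 4 (mod 15)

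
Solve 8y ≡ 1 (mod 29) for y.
11

Using Extended Euclidean Algorithm:
gcd(8, 29) = 1
Bezout coefficients: 8 × 11 + 29 × -3 = 1
So 8 × 11 ≡ 1 (mod 29)
The inverse is 11 mod 29 = 11
Verification: 8 × 11 = 88 = 3 × 29 + 1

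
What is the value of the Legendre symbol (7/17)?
(7/17) = 7^{8} mod 17 = -1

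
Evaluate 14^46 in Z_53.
Using repeated squaring. 46 = 32 + 8 + 4 + 2 (binary 101110). Repeated squaring mod 53: 14^1 ≡ 14; 14^2 ≡ 14² = 196 ≡ 37; 14^4 ≡ 37² = 1369 ≡ 44; 14^8 ≡ 44² = 1936 ≡ 28; 14^16 ≡ 28² = 784 ≡ 42; 14^32 ≡ 42² = 1764 ≡ 15. Multiply: 14^46 = 14^32 × 14^8 × 14^4 × 14^2 ≡ 15 × 28 × 44 × 37 (mod 53): 15 × 28 = 420 ≡ 49; 49 × 44 = 2156 ≡ 36; 36 × 37 = 1332 ≡ 7. So 14^46 ≡ 7 (mod 53).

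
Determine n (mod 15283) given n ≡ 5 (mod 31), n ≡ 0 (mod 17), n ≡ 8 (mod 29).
4097

Using the Chinese Remainder Theorem:
M = product of moduli = 15283
For equation 1: M_1 = 493, 493 ≡ 28 (mod 31), inverse of 493 mod 31 is 10 (check: 28 × 10 = 280 ≡ 1 (mod 31))
For equation 2: M_2 = 899, 899 ≡ 15 (mod 17), inverse of 899 mod 17 is 8 (check: 15 × 8 = 120 ≡ 1 (mod 17))
For equation 3: M_3 = 527, 527 ≡ 5 (mod 29), inverse of 527 mod 29 is 6 (check: 5 × 6 = 30 ≡ 1 (mod 29))
Combine: n ≡ Σ r_i×M_i×(M_i⁻¹ mod m_i) = 5×493×10 + 0×899×8 + 8×527×6 = 24650 + 0 + 25296 = 49946
49946 mod 15283 = 4097
n ≡ 4097 (mod 15283)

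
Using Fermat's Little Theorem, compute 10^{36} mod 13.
1

By Fermat's Little Theorem, a^(p-1) ≡ 1 (mod p) for prime p and gcd(a, p) = 1
Here p = 13, so 10^12 ≡ 1 (mod 13)
We can reduce the exponent: 36 mod 12 = 0
So 10^36 ≡ 10^0 (mod 13)
Computing: 10^0 mod 13 = 1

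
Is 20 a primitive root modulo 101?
No

To verify, check if 20^(100/q) ≢ 1 (mod 101) for each prime divisor q of 100
Divisors of 100 = 100: [1, 2, 4, 5, 10, 20, 25, 50, 100]
  20^(100/2) = 20^50 ≡ 1 (mod 101)
  20^(100/5) = 20^20 ≡ 95 (mod 101)
Conclusion: 20 is not a primitive root modulo 101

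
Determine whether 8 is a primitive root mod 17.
p - 1 = 16 has prime divisors 2. Check 8^(16/q) mod 17 for each: 8^(16/2) = 8^8 ≡ 1 (mod 17). Since 8^8 ≡ 1 (mod 17), the order of 8 divides 8 (in fact the order is 8) ≠ 16, so it is not a primitive root.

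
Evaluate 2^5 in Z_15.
5 = 4 + 1 (binary 101). Repeated squaring mod 15: 2^1 ≡ 2; 2^2 ≡ 2² = 4 ≡ 4; 2^4 ≡ 4² = 16 ≡ 1. Multiply: 2^5 = 2^4 × 2^1 ≡ 1 × 2 (mod 15): 1 × 2 = 2 ≡ 2. So 2^5 ≡ 2 (mod 15).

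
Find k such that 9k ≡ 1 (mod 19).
9^(-1) ≡ 17 (mod 19). Verification: 9 × 17 = 153 ≡ 1 (mod 19)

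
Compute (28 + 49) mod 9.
5

(28 + 49) = 77
77 mod 9 = 5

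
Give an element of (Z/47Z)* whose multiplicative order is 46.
5 has order 46 mod 47 since 5^{46} ≡ 1 (mod 47) and no smaller power works.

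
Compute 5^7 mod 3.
5 ≡ 2 (mod 3). 7 = 4 + 2 + 1 (binary 111). Repeated squaring mod 3: 2^1 ≡ 2; 2^2 ≡ 2² = 4 ≡ 1; 2^4 ≡ 1² = 1 ≡ 1. Multiply: 5^7 ≡ 2^4 × 2^2 × 2^1 ≡ 1 × 1 × 2 (mod 3): 1 × 1 = 1 ≡ 1; 1 × 2 = 2 ≡ 2. So 5^7 ≡ 2 (mod 3).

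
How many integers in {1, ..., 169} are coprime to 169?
156

Prime factorization: 169 = 13^2
Using the formula φ(n) = n × Π(1 - 1/p) for each prime factor p:
φ(169) = 169 × (1 - 1/13)
φ(169) = 156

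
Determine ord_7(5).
Powers of 5 mod 7: 5^1≡5, 5^2≡4, 5^3≡6, 5^4≡2, 5^5≡3, 5^6≡1. Order = 6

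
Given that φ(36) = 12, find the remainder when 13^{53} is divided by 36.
By Euler: 13^{12} ≡ 1 (mod 36) since gcd(13, 36) = 1. 53 = 4×12 + 5. So 13^{53} ≡ 13^{5} ≡ 25 (mod 36)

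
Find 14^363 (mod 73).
Using Fermat: 14^{72} ≡ 1 (mod 73). 363 ≡ 3 (mod 72). So 14^{363} ≡ 14^{3} ≡ 43 (mod 73)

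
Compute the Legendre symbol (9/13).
(9/13) = 9^{6} mod 13 = 1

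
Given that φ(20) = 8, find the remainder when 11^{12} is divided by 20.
By Euler: 11^{8} ≡ 1 (mod 20) since gcd(11, 20) = 1. 12 = 1×8 + 4. So 11^{12} ≡ 11^{4} ≡ 1 (mod 20)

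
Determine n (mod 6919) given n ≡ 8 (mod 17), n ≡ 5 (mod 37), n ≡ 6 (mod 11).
2558

Using the Chinese Remainder Theorem:
M = product of moduli = 6919
For equation 1: M_1 = 407, 407 ≡ 16 (mod 17), inverse of 407 mod 17 is 16 (check: 16 × 16 = 256 ≡ 1 (mod 17))
For equation 2: M_2 = 187, 187 ≡ 2 (mod 37), inverse of 187 mod 37 is 19 (check: 2 × 19 = 38 ≡ 1 (mod 37))
For equation 3: M_3 = 629, 629 ≡ 2 (mod 11), inverse of 629 mod 11 is 6 (check: 2 × 6 = 12 ≡ 1 (mod 11))
Combine: n ≡ Σ r_i×M_i×(M_i⁻¹ mod m_i) = 8×407×16 + 5×187×19 + 6×629×6 = 52096 + 17765 + 22644 = 92505
92505 mod 6919 = 2558
n ≡ 2558 (mod 6919)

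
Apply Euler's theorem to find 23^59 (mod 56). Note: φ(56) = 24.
By Euler: 23^{24} ≡ 1 (mod 56) since gcd(23, 56) = 1. 59 = 2×24 + 11. So 23^{59} ≡ 23^{11} ≡ 39 (mod 56)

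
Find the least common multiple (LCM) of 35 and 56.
280

First find GCD(35, 56) using the Euclidean algorithm:
35 = 0 × 56 + 35
56 = 1 × 35 + 21
35 = 1 × 21 + 14
21 = 1 × 14 + 7
14 = 2 × 7 + 0
GCD(35, 56) = 7

LCM formula: LCM(a, b) = (a × b) / GCD(a, b)
LCM(35, 56) = (35 × 56) / 7
LCM(35, 56) = 1960 / 7
LCM(35, 56) = 280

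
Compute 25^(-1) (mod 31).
25^(-1) ≡ 5 (mod 31). Verification: 25 × 5 = 125 ≡ 1 (mod 31)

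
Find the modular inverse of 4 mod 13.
4^(-1) ≡ 10 (mod 13). Verification: 4 × 10 = 40 ≡ 1 (mod 13)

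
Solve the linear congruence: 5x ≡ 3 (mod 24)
15

Since gcd(5, 24) = 1 divides 3, a solution exists.
Multiply both sides by the inverse of 5 mod 24:
  5^(-1) mod 24 = 5
  x ≡ 5 × 3 ≡ 15 ≡ 15 (mod 24)
Verification: 5 × 15 = 75 = 3 × 24 + 3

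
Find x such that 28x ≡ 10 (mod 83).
30

Since gcd(28, 83) = 1 divides 10, a solution exists.
Multiply both sides by the inverse of 28 mod 83:
  28^(-1) mod 83 = 3
  x ≡ 3 × 10 ≡ 30 ≡ 30 (mod 83)
Verification: 28 × 30 = 840 = 10 × 83 + 10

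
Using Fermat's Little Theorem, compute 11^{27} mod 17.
12

By Fermat's Little Theorem, a^(p-1) ≡ 1 (mod p) for prime p and gcd(a, p) = 1
Here p = 17, so 11^16 ≡ 1 (mod 17)
We can reduce the exponent: 27 mod 16 = 11
So 11^27 ≡ 11^11 (mod 17)
Computing: 11^11 mod 17 = 12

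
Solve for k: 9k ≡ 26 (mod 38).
24

Since gcd(9, 38) = 1 divides 26, a solution exists.
Multiply both sides by the inverse of 9 mod 38:
  9^(-1) mod 38 = 17
  x ≡ 17 × 26 ≡ 442 ≡ 24 (mod 38)
Verification: 9 × 24 = 216 = 5 × 38 + 26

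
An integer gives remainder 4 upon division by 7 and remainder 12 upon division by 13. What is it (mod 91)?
M = 7 × 13 = 91. M₁ = 13, y₁ ≡ 6 (mod 7). M₂ = 7, y₂ ≡ 2 (mod 13). z = 4×13×6 + 12×7×2 ≡ 25 (mod 91). The smallest positive such number is 25.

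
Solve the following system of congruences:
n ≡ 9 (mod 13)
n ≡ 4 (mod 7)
74

Using the Chinese Remainder Theorem:
M = product of moduli = 91
For equation 1: M_1 = 7, 7 ≡ 7 (mod 13), inverse of 7 mod 13 is 2 (check: 7 × 2 = 14 ≡ 1 (mod 13))
For equation 2: M_2 = 13, 13 ≡ 6 (mod 7), inverse of 13 mod 7 is 6 (check: 6 × 6 = 36 ≡ 1 (mod 7))
Combine: n ≡ Σ r_i×M_i×(M_i⁻¹ mod m_i) = 9×7×2 + 4×13×6 = 126 + 312 = 438
438 mod 91 = 74
n ≡ 74 (mod 91)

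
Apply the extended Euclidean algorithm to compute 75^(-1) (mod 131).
Extended GCD: 75(7) + 131(-4) = 1. So 75^(-1) ≡ 7 ≡ 7 (mod 131). Verify: 75 × 7 = 525 ≡ 1 (mod 131)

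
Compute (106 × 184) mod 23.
0

(106 × 184) = 19504
19504 mod 23 = 0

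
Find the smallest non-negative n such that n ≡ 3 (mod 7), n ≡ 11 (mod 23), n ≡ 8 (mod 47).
5554

Using the Chinese Remainder Theorem:
M = product of moduli = 7567
For equation 1: M_1 = 1081, 1081 ≡ 3 (mod 7), inverse of 1081 mod 7 is 5 (check: 3 × 5 = 15 ≡ 1 (mod 7))
For equation 2: M_2 = 329, 329 ≡ 7 (mod 23), inverse of 329 mod 23 is 10 (check: 7 × 10 = 70 ≡ 1 (mod 23))
For equation 3: M_3 = 161, 161 ≡ 20 (mod 47), inverse of 161 mod 47 is 40 (check: 20 × 40 = 800 ≡ 1 (mod 47))
Combine: n ≡ Σ r_i×M_i×(M_i⁻¹ mod m_i) = 3×1081×5 + 11×329×10 + 8×161×40 = 16215 + 36190 + 51520 = 103925
103925 mod 7567 = 5554
n ≡ 5554 (mod 7567)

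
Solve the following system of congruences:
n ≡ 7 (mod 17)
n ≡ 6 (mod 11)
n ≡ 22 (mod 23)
160

Using the Chinese Remainder Theorem:
M = product of moduli = 4301
For equation 1: M_1 = 253, 253 ≡ 15 (mod 17), inverse of 253 mod 17 is 8 (check: 15 × 8 = 120 ≡ 1 (mod 17))
For equation 2: M_2 = 391, 391 ≡ 6 (mod 11), inverse of 391 mod 11 is 2 (check: 6 × 2 = 12 ≡ 1 (mod 11))
For equation 3: M_3 = 187, 187 ≡ 3 (mod 23), inverse of 187 mod 23 is 8 (check: 3 × 8 = 24 ≡ 1 (mod 23))
Combine: n ≡ Σ r_i×M_i×(M_i⁻¹ mod m_i) = 7×253×8 + 6×391×2 + 22×187×8 = 14168 + 4692 + 32912 = 51772
51772 mod 4301 = 160
n ≡ 160 (mod 4301)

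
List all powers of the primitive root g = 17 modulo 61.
g^1, g^2, ..., g^{60} mod 61: {17, 45, 33, 12, 21, 52, 30, 22, 8, 14, 55, 20, 35, 46, 50, 57, 54, 3, 51, 13, 38, 36, 2, 34, 29, 5, 24, 42, 43, 60, 44, 16, 28, 49, 40, 9, 31, 39, 53, 47, 6, 41, 26, 15, 11, 4, 7, 58, 10, 48, 23, 25, 59, 27, 32, 56, 37, 19, 18, 1}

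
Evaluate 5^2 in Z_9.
2 = 2 (binary 10). Repeated squaring mod 9: 5^1 ≡ 5; 5^2 ≡ 5² = 25 ≡ 7. So 5^2 ≡ 7 (mod 9).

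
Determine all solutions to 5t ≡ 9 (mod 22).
15

Since gcd(5, 22) = 1 divides 9, a solution exists.
Multiply both sides by the inverse of 5 mod 22:
  5^(-1) mod 22 = 9
  x ≡ 9 × 9 ≡ 81 ≡ 15 (mod 22)
Verification: 5 × 15 = 75 = 3 × 22 + 9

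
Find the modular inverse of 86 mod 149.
86^(-1) ≡ 26 (mod 149). Verification: 86 × 26 = 2236 ≡ 1 (mod 149)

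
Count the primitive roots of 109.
36

The number of primitive roots modulo p is φ(p-1) = φ(108)
φ(108) = 36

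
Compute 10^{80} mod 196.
184

Using successive squaring:
Binary expansion of 80: 1010000
Powers of 10 mod 196 (each is the square of the previous):
  10^1 ≡ 10 (mod 196)
  10^2 ≡ 10² = 100 ≡ 100 (mod 196)
  10^4 ≡ 100² = 10000 ≡ 4 (mod 196)
  10^8 ≡ 4² = 16 ≡ 16 (mod 196)
  10^16 ≡ 16² = 256 ≡ 60 (mod 196)
  10^32 ≡ 60² = 3600 ≡ 72 (mod 196)
  10^64 ≡ 72² = 5184 ≡ 88 (mod 196)
80 = 64 + 16, so 10^80 = 10^64 × 10^16 ≡ 88 × 60 (mod 196)
Multiplying step by step:
  88 × 60 = 5280 ≡ 184 (mod 196)
Result: 10^80 ≡ 184 (mod 196)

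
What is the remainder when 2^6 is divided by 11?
6 = 4 + 2 (binary 110). Repeated squaring mod 11: 2^1 ≡ 2; 2^2 ≡ 2² = 4 ≡ 4; 2^4 ≡ 4² = 16 ≡ 5. Multiply: 2^6 = 2^4 × 2^2 ≡ 5 × 4 (mod 11): 5 × 4 = 20 ≡ 9. So 2^6 ≡ 9 (mod 11).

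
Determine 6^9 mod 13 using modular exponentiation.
9 = 8 + 1 (binary 1001). Repeated squaring mod 13: 6^1 ≡ 6; 6^2 ≡ 6² = 36 ≡ 10; 6^4 ≡ 10² = 100 ≡ 9; 6^8 ≡ 9² = 81 ≡ 3. Multiply: 6^9 = 6^8 × 6^1 ≡ 3 × 6 (mod 13): 3 × 6 = 18 ≡ 5. So 6^9 ≡ 5 (mod 13).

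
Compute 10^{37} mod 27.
10

Using successive squaring:
Binary expansion of 37: 100101
Powers of 10 mod 27 (each is the square of the previous):
  10^1 ≡ 10 (mod 27)
  10^2 ≡ 10² = 100 ≡ 19 (mod 27)
  10^4 ≡ 19² = 361 ≡ 10 (mod 27)
  10^8 ≡ 10² = 100 ≡ 19 (mod 27)
  10^16 ≡ 19² = 361 ≡ 10 (mod 27)
  10^32 ≡ 10² = 100 ≡ 19 (mod 27)
37 = 32 + 4 + 1, so 10^37 = 10^32 × 10^4 × 10^1 ≡ 19 × 10 × 10 (mod 27)
Multiplying step by step:
  19 × 10 = 190 ≡ 1 (mod 27)
  1 × 10 = 10 ≡ 10 (mod 27)
Result: 10^37 ≡ 10 (mod 27)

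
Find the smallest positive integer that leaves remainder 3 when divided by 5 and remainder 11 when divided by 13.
M = 5 × 13 = 65. M₁ = 13, y₁ ≡ 2 (mod 5). M₂ = 5, y₂ ≡ 8 (mod 13). k = 3×13×2 + 11×5×8 ≡ 63 (mod 65). The smallest positive such number is 63.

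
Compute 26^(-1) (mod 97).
26^(-1) ≡ 56 (mod 97). Verification: 26 × 56 = 1456 ≡ 1 (mod 97)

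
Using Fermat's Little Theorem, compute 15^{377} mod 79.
78

By Fermat's Little Theorem, a^(p-1) ≡ 1 (mod p) for prime p and gcd(a, p) = 1
Here p = 79, so 15^78 ≡ 1 (mod 79)
We can reduce the exponent: 377 mod 78 = 65
So 15^377 ≡ 15^65 (mod 79)
Computing: 15^65 mod 79 = 78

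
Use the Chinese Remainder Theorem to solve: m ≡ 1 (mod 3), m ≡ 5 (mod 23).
M = 3 × 23 = 69. M₁ = 23, y₁ ≡ 2 (mod 3). M₂ = 3, y₂ ≡ 8 (mod 23). m = 1×23×2 + 5×3×8 ≡ 28 (mod 69)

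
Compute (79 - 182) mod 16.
9

(79 - 182) = -103
-103 mod 16 = 9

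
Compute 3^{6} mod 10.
9

Using successive squaring:
Binary expansion of 6: 110
Powers of 3 mod 10 (each is the square of the previous):
  3^1 ≡ 3 (mod 10)
  3^2 ≡ 3² = 9 ≡ 9 (mod 10)
  3^4 ≡ 9² = 81 ≡ 1 (mod 10)
6 = 4 + 2, so 3^6 = 3^4 × 3^2 ≡ 1 × 9 (mod 10)
Multiplying step by step:
  1 × 9 = 9 ≡ 9 (mod 10)
Result: 3^6 ≡ 9 (mod 10)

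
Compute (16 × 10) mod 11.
6

(16 × 10) = 160
160 mod 11 = 6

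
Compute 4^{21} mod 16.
0

Using successive squaring:
Binary expansion of 21: 10101
Powers of 4 mod 16 (each is the square of the previous):
  4^1 ≡ 4 (mod 16)
  4^2 ≡ 4² = 16 ≡ 0 (mod 16)
  4^4 ≡ 0² = 0 ≡ 0 (mod 16)
  4^8 ≡ 0² = 0 ≡ 0 (mod 16)
  4^16 ≡ 0² = 0 ≡ 0 (mod 16)
21 = 16 + 4 + 1, so 4^21 = 4^16 × 4^4 × 4^1 ≡ 0 × 0 × 4 (mod 16)
Multiplying step by step:
  0 × 0 = 0 ≡ 0 (mod 16)
  0 × 4 = 0 ≡ 0 (mod 16)
Result: 4^21 ≡ 0 (mod 16)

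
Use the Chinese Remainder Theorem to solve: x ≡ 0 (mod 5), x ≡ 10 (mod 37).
10

Using the Chinese Remainder Theorem:
M = product of moduli = 185
For equation 1: M_1 = 37, 37 ≡ 2 (mod 5), inverse of 37 mod 5 is 3 (check: 2 × 3 = 6 ≡ 1 (mod 5))
For equation 2: M_2 = 5, 5 ≡ 5 (mod 37), inverse of 5 mod 37 is 15 (check: 5 × 15 = 75 ≡ 1 (mod 37))
Combine: x ≡ Σ r_i×M_i×(M_i⁻¹ mod m_i) = 0×37×3 + 10×5×15 = 0 + 750 = 750
750 mod 185 = 10
x ≡ 10 (mod 185)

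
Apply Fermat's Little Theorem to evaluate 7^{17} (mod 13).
11

By Fermat's Little Theorem, a^(p-1) ≡ 1 (mod p) for prime p and gcd(a, p) = 1
Here p = 13, so 7^12 ≡ 1 (mod 13)
We can reduce the exponent: 17 mod 12 = 5
So 7^17 ≡ 7^5 (mod 13)
Computing: 7^5 mod 13 = 11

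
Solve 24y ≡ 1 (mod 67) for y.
14

Using Extended Euclidean Algorithm:
gcd(24, 67) = 1
Bezout coefficients: 24 × 14 + 67 × -5 = 1
So 24 × 14 ≡ 1 (mod 67)
The inverse is 14 mod 67 = 14
Verification: 24 × 14 = 336 = 5 × 67 + 1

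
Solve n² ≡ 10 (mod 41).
The square roots of 10 mod 41 are 16 and 25. Verify: 16² = 256 ≡ 10 (mod 41)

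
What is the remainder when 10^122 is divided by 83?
Using Fermat: 10^{82} ≡ 1 (mod 83). 122 ≡ 40 (mod 82). So 10^{122} ≡ 10^{40} ≡ 25 (mod 83)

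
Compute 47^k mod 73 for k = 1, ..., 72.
g^1, g^2, ..., g^{72} mod 73: {47, 19, 17, 69, 31, 70, 5, 16, 22, 12, 53, 9, 58, 25, 7, 37, 60, 46, 45, 71, 52, 35, 39, 8, 11, 6, 63, 41, 29, 49, 40, 55, 30, 23, 59, 72, 26, 54, 56, 4, 42, 3, 68, 57, 51, 61, 20, 64, 15, 48, 66, 36, 13, 27, 28, 2, 21, 38, 34, 65, 62, 67, 10, 32, 44, 24, 33, 18, 43, 50, 14, 1}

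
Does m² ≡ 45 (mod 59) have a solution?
By Euler's criterion: 45^{29} ≡ 1 (mod 59). Since this equals 1, 45 is a QR.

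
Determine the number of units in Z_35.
24

Prime factorization: 35 = 5 × 7
Using the formula φ(n) = n × Π(1 - 1/p) for each prime factor p:
φ(35) = 35 × (1 - 1/5) × (1 - 1/7)
φ(35) = 24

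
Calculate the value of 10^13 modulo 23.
Using repeated squaring. 13 = 8 + 4 + 1 (binary 1101). Repeated squaring mod 23: 10^1 ≡ 10; 10^2 ≡ 10² = 100 ≡ 8; 10^4 ≡ 8² = 64 ≡ 18; 10^8 ≡ 18² = 324 ≡ 2. Multiply: 10^13 = 10^8 × 10^4 × 10^1 ≡ 2 × 18 × 10 (mod 23): 2 × 18 = 36 ≡ 13; 13 × 10 = 130 ≡ 15. So 10^13 ≡ 15 (mod 23).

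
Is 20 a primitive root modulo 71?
No

To verify, check if 20^(70/q) ≢ 1 (mod 71) for each prime divisor q of 70
Divisors of 70 = 70: [1, 2, 5, 7, 10, 14, 35, 70]
  20^(70/2) = 20^35 ≡ 1 (mod 71)
  20^(70/5) = 20^14 ≡ 1 (mod 71)
  20^(70/7) = 20^10 ≡ 48 (mod 71)
Conclusion: 20 is not a primitive root modulo 71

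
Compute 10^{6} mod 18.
10

Using successive squaring:
Binary expansion of 6: 110
Powers of 10 mod 18 (each is the square of the previous):
  10^1 ≡ 10 (mod 18)
  10^2 ≡ 10² = 100 ≡ 10 (mod 18)
  10^4 ≡ 10² = 100 ≡ 10 (mod 18)
6 = 4 + 2, so 10^6 = 10^4 × 10^2 ≡ 10 × 10 (mod 18)
Multiplying step by step:
  10 × 10 = 100 ≡ 10 (mod 18)
Result: 10^6 ≡ 10 (mod 18)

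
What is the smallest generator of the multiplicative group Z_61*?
p - 1 = 60 has prime divisors 2, 3, 5. h is a primitive root mod 61 iff h^(60/q) ≢ 1 (mod 61) for each such q.
h = 2: 2^30 ≡ 60, 2^20 ≡ 47, 2^12 ≡ 9 (mod 61); none is 1, so 2 has order 60 and is a primitive root.
The smallest primitive root mod 61 is g = 2.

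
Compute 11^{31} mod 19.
11

Using successive squaring:
Binary expansion of 31: 11111
Powers of 11 mod 19 (each is the square of the previous):
  11^1 ≡ 11 (mod 19)
  11^2 ≡ 11² = 121 ≡ 7 (mod 19)
  11^4 ≡ 7² = 49 ≡ 11 (mod 19)
  11^8 ≡ 11² = 121 ≡ 7 (mod 19)
  11^16 ≡ 7² = 49 ≡ 11 (mod 19)
31 = 16 + 8 + 4 + 2 + 1, so 11^31 = 11^16 × 11^8 × 11^4 × 11^2 × 11^1 ≡ 11 × 7 × 11 × 7 × 11 (mod 19)
Multiplying step by step:
  11 × 7 = 77 ≡ 1 (mod 19)
  1 × 11 = 11 ≡ 11 (mod 19)
  11 × 7 = 77 ≡ 1 (mod 19)
  1 × 11 = 11 ≡ 11 (mod 19)
Result: 11^31 ≡ 11 (mod 19)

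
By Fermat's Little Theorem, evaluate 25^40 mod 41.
By Fermat's Little Theorem, 25^{40} ≡ 1 (mod 41) since 41 is prime and gcd(25, 41) = 1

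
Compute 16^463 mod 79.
Using Fermat: 16^{78} ≡ 1 (mod 79). 463 ≡ 73 (mod 78). So 16^{463} ≡ 16^{73} ≡ 44 (mod 79)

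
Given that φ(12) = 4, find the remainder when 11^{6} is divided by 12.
By Euler: 11^{4} ≡ 1 (mod 12) since gcd(11, 12) = 1. 6 = 1×4 + 2. So 11^{6} ≡ 11^{2} ≡ 1 (mod 12)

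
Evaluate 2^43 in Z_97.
Using repeated squaring. 43 = 32 + 8 + 2 + 1 (binary 101011). Repeated squaring mod 97: 2^1 ≡ 2; 2^2 ≡ 2² = 4 ≡ 4; 2^4 ≡ 4² = 16 ≡ 16; 2^8 ≡ 16² = 256 ≡ 62; 2^16 ≡ 62² = 3844 ≡ 61; 2^32 ≡ 61² = 3721 ≡ 35. Multiply: 2^43 = 2^32 × 2^8 × 2^2 × 2^1 ≡ 35 × 62 × 4 × 2 (mod 97): 35 × 62 = 2170 ≡ 36; 36 × 4 = 144 ≡ 47; 47 × 2 = 94 ≡ 94. So 2^43 ≡ 94 (mod 97).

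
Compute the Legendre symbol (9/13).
(9/13) = 9^{6} mod 13 = 1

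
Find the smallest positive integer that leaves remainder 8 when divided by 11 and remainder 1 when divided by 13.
M = 11 × 13 = 143. M₁ = 13, y₁ ≡ 6 (mod 11). M₂ = 11, y₂ ≡ 6 (mod 13). m = 8×13×6 + 1×11×6 ≡ 118 (mod 143). The smallest positive such number is 118.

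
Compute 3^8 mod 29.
8 = 8 (binary 1000). Repeated squaring mod 29: 3^1 ≡ 3; 3^2 ≡ 3² = 9 ≡ 9; 3^4 ≡ 9² = 81 ≡ 23; 3^8 ≡ 23² = 529 ≡ 7. So 3^8 ≡ 7 (mod 29).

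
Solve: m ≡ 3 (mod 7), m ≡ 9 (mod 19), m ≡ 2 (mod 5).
M = 7 × 19 × 5 = 665. M₁ = 95, y₁ ≡ 2 (mod 7). M₂ = 35, y₂ ≡ 6 (mod 19). M₃ = 133, y₃ ≡ 2 (mod 5). m = 3×95×2 + 9×35×6 + 2×133×2 ≡ 332 (mod 665)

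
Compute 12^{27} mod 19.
18

Using successive squaring:
Binary expansion of 27: 11011
Powers of 12 mod 19 (each is the square of the previous):
  12^1 ≡ 12 (mod 19)
  12^2 ≡ 12² = 144 ≡ 11 (mod 19)
  12^4 ≡ 11² = 121 ≡ 7 (mod 19)
  12^8 ≡ 7² = 49 ≡ 11 (mod 19)
  12^16 ≡ 11² = 121 ≡ 7 (mod 19)
27 = 16 + 8 + 2 + 1, so 12^27 = 12^16 × 12^8 × 12^2 × 12^1 ≡ 7 × 11 × 11 × 12 (mod 19)
Multiplying step by step:
  7 × 11 = 77 ≡ 1 (mod 19)
  1 × 11 = 11 ≡ 11 (mod 19)
  11 × 12 = 132 ≡ 18 (mod 19)
Result: 12^27 ≡ 18 (mod 19)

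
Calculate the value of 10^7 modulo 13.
7 = 4 + 2 + 1 (binary 111). Repeated squaring mod 13: 10^1 ≡ 10; 10^2 ≡ 10² = 100 ≡ 9; 10^4 ≡ 9² = 81 ≡ 3. Multiply: 10^7 = 10^4 × 10^2 × 10^1 ≡ 3 × 9 × 10 (mod 13): 3 × 9 = 27 ≡ 1; 1 × 10 = 10 ≡ 10. So 10^7 ≡ 10 (mod 13).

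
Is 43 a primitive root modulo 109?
No

To verify, check if 43^(108/q) ≢ 1 (mod 109) for each prime divisor q of 108
Divisors of 108 = 108: [1, 2, 3, 4, 6, 9, 12, 18, 27, 36, 54, 108]
  43^(108/2) = 43^54 ≡ 1 (mod 109)
  43^(108/3) = 43^36 ≡ 1 (mod 109)
Conclusion: 43 is not a primitive root modulo 109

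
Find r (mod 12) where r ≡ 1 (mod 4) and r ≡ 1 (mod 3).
M = 4 × 3 = 12. M₁ = 3, y₁ ≡ 3 (mod 4). M₂ = 4, y₂ ≡ 1 (mod 3). r = 1×3×3 + 1×4×1 ≡ 1 (mod 12)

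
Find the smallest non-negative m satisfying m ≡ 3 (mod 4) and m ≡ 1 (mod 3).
M = 4 × 3 = 12. M₁ = 3, y₁ ≡ 3 (mod 4). M₂ = 4, y₂ ≡ 1 (mod 3). m = 3×3×3 + 1×4×1 ≡ 7 (mod 12)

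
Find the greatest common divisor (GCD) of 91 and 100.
1

Using the Euclidean algorithm:
91 = 0 × 100 + 91
100 = 1 × 91 + 9
91 = 10 × 9 + 1
9 = 9 × 1 + 0

GCD(91, 100) = 1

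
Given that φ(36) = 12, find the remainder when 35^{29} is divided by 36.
By Euler: 35^{12} ≡ 1 (mod 36) since gcd(35, 36) = 1. 29 = 2×12 + 5. So 35^{29} ≡ 35^{5} ≡ 35 (mod 36)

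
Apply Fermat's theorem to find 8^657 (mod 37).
By Fermat: 8^{36} ≡ 1 (mod 37). 657 ≡ 9 (mod 36). So 8^{657} ≡ 8^{9} ≡ 6 (mod 37)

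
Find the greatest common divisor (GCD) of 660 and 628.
4

Using the Euclidean algorithm:
660 = 1 × 628 + 32
628 = 19 × 32 + 20
32 = 1 × 20 + 12
20 = 1 × 12 + 8
12 = 1 × 8 + 4
8 = 2 × 4 + 0

GCD(660, 628) = 4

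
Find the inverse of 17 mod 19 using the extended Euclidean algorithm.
Extended GCD: 17(9) + 19(-8) = 1. So 17^(-1) ≡ 9 ≡ 9 (mod 19). Verify: 17 × 9 = 153 ≡ 1 (mod 19)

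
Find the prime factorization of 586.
2 × 293

Divide by primes starting from smallest:
586 ÷ 2 = 293
293 ÷ 293 = 1

586 = 2 × 293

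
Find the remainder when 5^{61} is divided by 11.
By Fermat: 5^{10} ≡ 1 (mod 11). 61 = 6×10 + 1. So 5^{61} ≡ 5^{1} ≡ 5 (mod 11)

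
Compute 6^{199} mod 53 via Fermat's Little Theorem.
29

By Fermat's Little Theorem, a^(p-1) ≡ 1 (mod p) for prime p and gcd(a, p) = 1
Here p = 53, so 6^52 ≡ 1 (mod 53)
We can reduce the exponent: 199 mod 52 = 43
So 6^199 ≡ 6^43 (mod 53)
Computing: 6^43 mod 53 = 29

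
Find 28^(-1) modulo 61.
24

Using Extended Euclidean Algorithm:
gcd(28, 61) = 1
Bezout coefficients: 28 × 24 + 61 × -11 = 1
So 28 × 24 ≡ 1 (mod 61)
The inverse is 24 mod 61 = 24
Verification: 28 × 24 = 672 = 11 × 61 + 1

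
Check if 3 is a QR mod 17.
By Euler's criterion: 3^{8} ≡ 16 (mod 17). Since this equals -1 (≡ 16), 3 is not a QR.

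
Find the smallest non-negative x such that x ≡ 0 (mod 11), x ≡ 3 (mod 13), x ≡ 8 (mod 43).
1771

Using the Chinese Remainder Theorem:
M = product of moduli = 6149
For equation 1: M_1 = 559, 559 ≡ 9 (mod 11), inverse of 559 mod 11 is 5 (check: 9 × 5 = 45 ≡ 1 (mod 11))
For equation 2: M_2 = 473, 473 ≡ 5 (mod 13), inverse of 473 mod 13 is 8 (check: 5 × 8 = 40 ≡ 1 (mod 13))
For equation 3: M_3 = 143, 143 ≡ 14 (mod 43), inverse of 143 mod 43 is 40 (check: 14 × 40 = 560 ≡ 1 (mod 43))
Combine: x ≡ Σ r_i×M_i×(M_i⁻¹ mod m_i) = 0×559×5 + 3×473×8 + 8×143×40 = 0 + 11352 + 45760 = 57112
57112 mod 6149 = 1771
x ≡ 1771 (mod 6149)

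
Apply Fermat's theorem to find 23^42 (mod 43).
By Fermat's Little Theorem, 23^{42} ≡ 1 (mod 43) since 43 is prime and gcd(23, 43) = 1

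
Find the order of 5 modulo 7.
Powers of 5 mod 7: 5^1≡5, 5^2≡4, 5^3≡6, 5^4≡2, 5^5≡3, 5^6≡1. Order = 6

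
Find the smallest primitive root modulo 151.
p - 1 = 150 has prime divisors 2, 3, 5. h is a primitive root mod 151 iff h^(150/q) ≢ 1 (mod 151) for each such q.
h = 2: 2^75 ≡ 1, 2^50 ≡ 32, 2^30 ≡ 1 (mod 151); 2^75 ≡ 1, so not a primitive root.
h = 3: 3^75 ≡ 150, 3^50 ≡ 1, 3^30 ≡ 59 (mod 151); 3^50 ≡ 1, so not a primitive root.
h = 4: 4^75 ≡ 1, 4^50 ≡ 118, 4^30 ≡ 1 (mod 151); 4^75 ≡ 1, so not a primitive root.
h = 5: 5^75 ≡ 1, 5^50 ≡ 32, 5^30 ≡ 8 (mod 151); 5^75 ≡ 1, so not a primitive root.
h = 6: 6^75 ≡ 150, 6^50 ≡ 32, 6^30 ≡ 59 (mod 151); none is 1, so 6 has order 150 and is a primitive root.
The smallest primitive root mod 151 is g = 6.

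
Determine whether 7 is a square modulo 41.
By Euler's criterion: 7^{20} ≡ 40 (mod 41). Since this equals -1 (≡ 40), 7 is not a QR.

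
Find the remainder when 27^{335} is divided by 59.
By Fermat: 27^{58} ≡ 1 (mod 59). 335 = 5×58 + 45. So 27^{335} ≡ 27^{45} ≡ 53 (mod 59)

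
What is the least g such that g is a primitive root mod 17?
p - 1 = 16 has prime divisors 2. h is a primitive root mod 17 iff h^(16/q) ≢ 1 (mod 17) for each such q.
h = 2: 2^8 ≡ 1 (mod 17); 2^8 ≡ 1, so not a primitive root.
h = 3: 3^8 ≡ 16 (mod 17); none is 1, so 3 has order 16 and is a primitive root.
The smallest primitive root mod 17 is g = 3.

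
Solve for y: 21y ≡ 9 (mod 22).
13

Since gcd(21, 22) = 1 divides 9, a solution exists.
Multiply both sides by the inverse of 21 mod 22:
  21^(-1) mod 22 = 21
  x ≡ 21 × 9 ≡ 189 ≡ 13 (mod 22)
Verification: 21 × 13 = 273 = 12 × 22 + 9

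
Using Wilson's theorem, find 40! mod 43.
(42)! = (40)! × (41) × (42) ≡ -1 (mod 43). So (40)! ≡ -1 × [(42)(41)]^(-1) ≡ 21 (mod 43)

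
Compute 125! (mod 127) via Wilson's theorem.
(126)! = (125)! × (126) ≡ -1 (mod 127). So (125)! ≡ -1 × (126)^(-1) ≡ (-1)×(-1) = 1 (mod 127)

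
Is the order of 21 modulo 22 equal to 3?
No, the actual order is 2, not 3.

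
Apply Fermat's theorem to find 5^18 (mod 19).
By Fermat's Little Theorem, 5^{18} ≡ 1 (mod 19) since 19 is prime and gcd(5, 19) = 1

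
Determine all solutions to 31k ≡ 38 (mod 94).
74

Since gcd(31, 94) = 1 divides 38, a solution exists.
Multiply both sides by the inverse of 31 mod 94:
  31^(-1) mod 94 = 91
  x ≡ 91 × 38 ≡ 3458 ≡ 74 (mod 94)
Verification: 31 × 74 = 2294 = 24 × 94 + 38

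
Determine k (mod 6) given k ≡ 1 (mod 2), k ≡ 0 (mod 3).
3

Using the Chinese Remainder Theorem:
M = product of moduli = 6
For equation 1: M_1 = 3, 3 ≡ 1 (mod 2), inverse of 3 mod 2 is 1 (check: 1 × 1 = 1 ≡ 1 (mod 2))
For equation 2: M_2 = 2, 2 ≡ 2 (mod 3), inverse of 2 mod 3 is 2 (check: 2 × 2 = 4 ≡ 1 (mod 3))
Combine: k ≡ Σ r_i×M_i×(M_i⁻¹ mod m_i) = 1×3×1 + 0×2×2 = 3 + 0 = 3
3 mod 6 = 3
k ≡ 3 (mod 6)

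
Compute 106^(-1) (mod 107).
106^(-1) ≡ 106 (mod 107). Verification: 106 × 106 = 11236 ≡ 1 (mod 107)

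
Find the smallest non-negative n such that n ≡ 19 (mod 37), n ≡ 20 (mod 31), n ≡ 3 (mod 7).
6716

Using the Chinese Remainder Theorem:
M = product of moduli = 8029
For equation 1: M_1 = 217, 217 ≡ 32 (mod 37), inverse of 217 mod 37 is 22 (check: 32 × 22 = 704 ≡ 1 (mod 37))
For equation 2: M_2 = 259, 259 ≡ 11 (mod 31), inverse of 259 mod 31 is 17 (check: 11 × 17 = 187 ≡ 1 (mod 31))
For equation 3: M_3 = 1147, 1147 ≡ 6 (mod 7), inverse of 1147 mod 7 is 6 (check: 6 × 6 = 36 ≡ 1 (mod 7))
Combine: n ≡ Σ r_i×M_i×(M_i⁻¹ mod m_i) = 19×217×22 + 20×259×17 + 3×1147×6 = 90706 + 88060 + 20646 = 199412
199412 mod 8029 = 6716
n ≡ 6716 (mod 8029)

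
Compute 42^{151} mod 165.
108

Using successive squaring:
Binary expansion of 151: 10010111
Powers of 42 mod 165 (each is the square of the previous):
  42^1 ≡ 42 (mod 165)
  42^2 ≡ 42² = 1764 ≡ 114 (mod 165)
  42^4 ≡ 114² = 12996 ≡ 126 (mod 165)
  42^8 ≡ 126² = 15876 ≡ 36 (mod 165)
  42^16 ≡ 36² = 1296 ≡ 141 (mod 165)
  42^32 ≡ 141² = 19881 ≡ 81 (mod 165)
  42^64 ≡ 81² = 6561 ≡ 126 (mod 165)
  42^128 ≡ 126² = 15876 ≡ 36 (mod 165)
151 = 128 + 16 + 4 + 2 + 1, so 42^151 = 42^128 × 42^16 × 42^4 × 42^2 × 42^1 ≡ 36 × 141 × 126 × 114 × 42 (mod 165)
Multiplying step by step:
  36 × 141 = 5076 ≡ 126 (mod 165)
  126 × 126 = 15876 ≡ 36 (mod 165)
  36 × 114 = 4104 ≡ 144 (mod 165)
  144 × 42 = 6048 ≡ 108 (mod 165)
Result: 42^151 ≡ 108 (mod 165)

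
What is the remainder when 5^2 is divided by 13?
2 = 2 (binary 10). Repeated squaring mod 13: 5^1 ≡ 5; 5^2 ≡ 5² = 25 ≡ 12. So 5^2 ≡ 12 (mod 13).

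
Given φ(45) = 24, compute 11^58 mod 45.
By Euler: 11^{24} ≡ 1 (mod 45) since gcd(11, 45) = 1. 58 = 2×24 + 10. So 11^{58} ≡ 11^{10} ≡ 16 (mod 45)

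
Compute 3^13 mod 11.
Using Fermat: 3^{10} ≡ 1 (mod 11). 13 ≡ 3 (mod 10). So 3^{13} ≡ 3^{3} ≡ 5 (mod 11)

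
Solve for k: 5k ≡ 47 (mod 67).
63

Since gcd(5, 67) = 1 divides 47, a solution exists.
Multiply both sides by the inverse of 5 mod 67:
  5^(-1) mod 67 = 27
  x ≡ 27 × 47 ≡ 1269 ≡ 63 (mod 67)
Verification: 5 × 63 = 315 = 4 × 67 + 47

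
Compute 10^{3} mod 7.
6

Using successive squaring:
Binary expansion of 3: 11
Powers of 10 mod 7 (each is the square of the previous):
  10^1 ≡ 3 (mod 7)
  10^2 ≡ 3² = 9 ≡ 2 (mod 7)
3 = 2 + 1, so 10^3 = 10^2 × 10^1 ≡ 2 × 3 (mod 7)
Multiplying step by step:
  2 × 3 = 6 ≡ 6 (mod 7)
Result: 10^3 ≡ 6 (mod 7)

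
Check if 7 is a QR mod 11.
By Euler's criterion: 7^{5} ≡ 10 (mod 11). Since this equals -1 (≡ 10), 7 is not a QR.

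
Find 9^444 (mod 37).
Using Fermat: 9^{36} ≡ 1 (mod 37). 444 ≡ 12 (mod 36). So 9^{444} ≡ 9^{12} ≡ 26 (mod 37)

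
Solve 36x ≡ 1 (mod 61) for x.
36^(-1) ≡ 39 (mod 61). Verification: 36 × 39 = 1404 ≡ 1 (mod 61)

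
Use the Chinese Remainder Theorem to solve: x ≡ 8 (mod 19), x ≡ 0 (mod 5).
65

Using the Chinese Remainder Theorem:
M = product of moduli = 95
For equation 1: M_1 = 5, 5 ≡ 5 (mod 19), inverse of 5 mod 19 is 4 (check: 5 × 4 = 20 ≡ 1 (mod 19))
For equation 2: M_2 = 19, 19 ≡ 4 (mod 5), inverse of 19 mod 5 is 4 (check: 4 × 4 = 16 ≡ 1 (mod 5))
Combine: x ≡ Σ r_i×M_i×(M_i⁻¹ mod m_i) = 8×5×4 + 0×19×4 = 160 + 0 = 160
160 mod 95 = 65
x ≡ 65 (mod 95)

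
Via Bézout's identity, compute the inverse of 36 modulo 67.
Extended GCD: 36(-13) + 67(7) = 1. So 36^(-1) ≡ 54 ≡ 54 (mod 67). Verify: 36 × 54 = 1944 ≡ 1 (mod 67)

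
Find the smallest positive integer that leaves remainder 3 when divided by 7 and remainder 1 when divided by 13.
M = 7 × 13 = 91. M₁ = 13, y₁ ≡ 6 (mod 7). M₂ = 7, y₂ ≡ 2 (mod 13). n = 3×13×6 + 1×7×2 ≡ 66 (mod 91). The smallest positive such number is 66.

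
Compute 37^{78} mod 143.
64

Using successive squaring:
Binary expansion of 78: 1001110
Powers of 37 mod 143 (each is the square of the previous):
  37^1 ≡ 37 (mod 143)
  37^2 ≡ 37² = 1369 ≡ 82 (mod 143)
  37^4 ≡ 82² = 6724 ≡ 3 (mod 143)
  37^8 ≡ 3² = 9 ≡ 9 (mod 143)
  37^16 ≡ 9² = 81 ≡ 81 (mod 143)
  37^32 ≡ 81² = 6561 ≡ 126 (mod 143)
  37^64 ≡ 126² = 15876 ≡ 3 (mod 143)
78 = 64 + 8 + 4 + 2, so 37^78 = 37^64 × 37^8 × 37^4 × 37^2 ≡ 3 × 9 × 3 × 82 (mod 143)
Multiplying step by step:
  3 × 9 = 27 ≡ 27 (mod 143)
  27 × 3 = 81 ≡ 81 (mod 143)
  81 × 82 = 6642 ≡ 64 (mod 143)
Result: 37^78 ≡ 64 (mod 143)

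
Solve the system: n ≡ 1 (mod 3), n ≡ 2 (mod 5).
M = 3 × 5 = 15. M₁ = 5, y₁ ≡ 2 (mod 3). M₂ = 3, y₂ ≡ 2 (mod 5). n = 1×5×2 + 2×3×2 ≡ 7 (mod 15)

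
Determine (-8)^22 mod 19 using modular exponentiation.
Using Fermat: (-8)^{18} ≡ 1 (mod 19). 22 ≡ 4 (mod 18). So (-8)^{22} ≡ (-8)^{4} ≡ 11 (mod 19)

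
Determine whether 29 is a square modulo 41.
By Euler's criterion: 29^{20} ≡ 40 (mod 41). Since this equals -1 (≡ 40), 29 is not a QR.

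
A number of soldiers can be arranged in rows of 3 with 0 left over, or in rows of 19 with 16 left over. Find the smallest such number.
M = 3 × 19 = 57. M₁ = 19, y₁ ≡ 1 (mod 3). M₂ = 3, y₂ ≡ 13 (mod 19). x = 0×19×1 + 16×3×13 ≡ 54 (mod 57). The smallest positive such number is 54.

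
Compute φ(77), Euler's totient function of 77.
60

Prime factorization: 77 = 7 × 11
Using the formula φ(n) = n × Π(1 - 1/p) for each prime factor p:
φ(77) = 77 × (1 - 1/7) × (1 - 1/11)
φ(77) = 60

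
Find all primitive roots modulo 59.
Primitive roots mod 59: {2, 6, 8, 10, 11, 13, 14, 18, 23, 24, 30, 31, 32, 33, 34, 37, 38, 39, 40, 42, 43, 44, 47, 50, 52, 54, 55, 56}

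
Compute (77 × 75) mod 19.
18

(77 × 75) = 5775
5775 mod 19 = 18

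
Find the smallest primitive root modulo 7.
3

A primitive root g modulo p has order p-1 = 6
Prime divisors of 6: [2, 3]
g is a primitive root iff g^(6/q) ≢ 1 (mod 7) for each prime divisor q
Testing small values:
  g = 2: 2^3 ≡ 1, 2^2 ≡ 4 (mod 7) → 2^3 ≡ 1, not primitive root
  g = 3: 3^3 ≡ 6, 3^2 ≡ 2 (mod 7) → none is 1, primitive root!
The smallest primitive root is 3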